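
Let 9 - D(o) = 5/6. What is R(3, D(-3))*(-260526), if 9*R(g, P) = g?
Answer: -86842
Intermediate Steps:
D(o) = 49/6 (D(o) = 9 - 5/6 = 9 - 1*⅚ = 9 - ⅚ = 49/6)
R(g, P) = g/9
R(3, D(-3))*(-260526) = ((⅑)*3)*(-260526) = (⅓)*(-260526) = -86842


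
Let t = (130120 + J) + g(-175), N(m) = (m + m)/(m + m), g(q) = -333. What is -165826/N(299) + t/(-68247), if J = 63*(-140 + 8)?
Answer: -11317248493/68247 ≈ -1.6583e+5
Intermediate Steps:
J = -8316 (J = 63*(-132) = -8316)
N(m) = 1 (N(m) = (2*m)/((2*m)) = (2*m)*(1/(2*m)) = 1)
t = 121471 (t = (130120 - 8316) - 333 = 121804 - 333 = 121471)
-165826/N(299) + t/(-68247) = -165826/1 + 121471/(-68247) = -165826*1 + 121471*(-1/68247) = -165826 - 121471/68247 = -11317248493/68247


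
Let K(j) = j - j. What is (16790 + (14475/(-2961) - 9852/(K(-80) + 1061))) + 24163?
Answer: 42871425022/1047207 ≈ 40939.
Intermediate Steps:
K(j) = 0
(16790 + (14475/(-2961) - 9852/(K(-80) + 1061))) + 24163 = (16790 + (14475/(-2961) - 9852/(0 + 1061))) + 24163 = (16790 + (14475*(-1/2961) - 9852/1061)) + 24163 = (16790 + (-4825/987 - 9852*1/1061)) + 24163 = (16790 + (-4825/987 - 9852/1061)) + 24163 = (16790 - 14843249/1047207) + 24163 = 17567762281/1047207 + 24163 = 42871425022/1047207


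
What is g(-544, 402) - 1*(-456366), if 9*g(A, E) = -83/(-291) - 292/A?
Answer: 162550299875/356184 ≈ 4.5637e+5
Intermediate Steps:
g(A, E) = 83/2619 - 292/(9*A) (g(A, E) = (-83/(-291) - 292/A)/9 = (-83*(-1/291) - 292/A)/9 = (83/291 - 292/A)/9 = 83/2619 - 292/(9*A))
g(-544, 402) - 1*(-456366) = (1/2619)*(-84972 + 83*(-544))/(-544) - 1*(-456366) = (1/2619)*(-1/544)*(-84972 - 45152) + 456366 = (1/2619)*(-1/544)*(-130124) + 456366 = 32531/356184 + 456366 = 162550299875/356184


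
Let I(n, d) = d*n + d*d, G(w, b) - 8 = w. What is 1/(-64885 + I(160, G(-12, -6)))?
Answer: -1/65509 ≈ -1.5265e-5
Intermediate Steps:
G(w, b) = 8 + w
I(n, d) = d**2 + d*n (I(n, d) = d*n + d**2 = d**2 + d*n)
1/(-64885 + I(160, G(-12, -6))) = 1/(-64885 + (8 - 12)*((8 - 12) + 160)) = 1/(-64885 - 4*(-4 + 160)) = 1/(-64885 - 4*156) = 1/(-64885 - 624) = 1/(-65509) = -1/65509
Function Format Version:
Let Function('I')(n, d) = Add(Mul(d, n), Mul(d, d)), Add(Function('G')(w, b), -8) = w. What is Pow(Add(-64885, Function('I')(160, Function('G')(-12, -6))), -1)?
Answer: Rational(-1, 65509) ≈ -1.5265e-5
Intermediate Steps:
Function('G')(w, b) = Add(8, w)
Function('I')(n, d) = Add(Pow(d, 2), Mul(d, n)) (Function('I')(n, d) = Add(Mul(d, n), Pow(d, 2)) = Add(Pow(d, 2), Mul(d, n)))
Pow(Add(-64885, Function('I')(160, Function('G')(-12, -6))), -1) = Pow(Add(-64885, Mul(Add(8, -12), Add(Add(8, -12), 160))), -1) = Pow(Add(-64885, Mul(-4, Add(-4, 160))), -1) = Pow(Add(-64885, Mul(-4, 156)), -1) = Pow(Add(-64885, -624), -1) = Pow(-65509, -1) = Rational(-1, 65509)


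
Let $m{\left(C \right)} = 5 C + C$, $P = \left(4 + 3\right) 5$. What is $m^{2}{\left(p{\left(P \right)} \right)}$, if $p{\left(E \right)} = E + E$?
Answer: $176400$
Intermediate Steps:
$P = 35$ ($P = 7 \cdot 5 = 35$)
$p{\left(E \right)} = 2 E$
$m{\left(C \right)} = 6 C$
$m^{2}{\left(p{\left(P \right)} \right)} = \left(6 \cdot 2 \cdot 35\right)^{2} = \left(6 \cdot 70\right)^{2} = 420^{2} = 176400$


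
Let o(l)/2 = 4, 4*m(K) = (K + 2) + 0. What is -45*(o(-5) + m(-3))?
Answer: -1395/4 ≈ -348.75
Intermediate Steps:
m(K) = ½ + K/4 (m(K) = ((K + 2) + 0)/4 = ((2 + K) + 0)/4 = (2 + K)/4 = ½ + K/4)
o(l) = 8 (o(l) = 2*4 = 8)
-45*(o(-5) + m(-3)) = -45*(8 + (½ + (¼)*(-3))) = -45*(8 + (½ - ¾)) = -45*(8 - ¼) = -45*31/4 = -1395/4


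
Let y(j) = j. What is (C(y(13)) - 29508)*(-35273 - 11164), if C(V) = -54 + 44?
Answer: 1370727366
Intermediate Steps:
C(V) = -10
(C(y(13)) - 29508)*(-35273 - 11164) = (-10 - 29508)*(-35273 - 11164) = -29518*(-46437) = 1370727366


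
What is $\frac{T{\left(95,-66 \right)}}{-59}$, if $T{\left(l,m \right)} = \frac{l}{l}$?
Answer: $- \frac{1}{59} \approx -0.016949$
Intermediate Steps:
$T{\left(l,m \right)} = 1$
$\frac{T{\left(95,-66 \right)}}{-59} = 1 \frac{1}{-59} = 1 \left(- \frac{1}{59}\right) = - \frac{1}{59}$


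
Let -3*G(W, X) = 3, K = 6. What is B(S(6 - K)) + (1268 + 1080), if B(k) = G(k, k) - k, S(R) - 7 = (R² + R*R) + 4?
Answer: 2336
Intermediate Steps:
G(W, X) = -1 (G(W, X) = -⅓*3 = -1)
S(R) = 11 + 2*R² (S(R) = 7 + ((R² + R*R) + 4) = 7 + ((R² + R²) + 4) = 7 + (2*R² + 4) = 7 + (4 + 2*R²) = 11 + 2*R²)
B(k) = -1 - k
B(S(6 - K)) + (1268 + 1080) = (-1 - (11 + 2*(6 - 1*6)²)) + (1268 + 1080) = (-1 - (11 + 2*(6 - 6)²)) + 2348 = (-1 - (11 + 2*0²)) + 2348 = (-1 - (11 + 2*0)) + 2348 = (-1 - (11 + 0)) + 2348 = (-1 - 1*11) + 2348 = (-1 - 11) + 2348 = -12 + 2348 = 2336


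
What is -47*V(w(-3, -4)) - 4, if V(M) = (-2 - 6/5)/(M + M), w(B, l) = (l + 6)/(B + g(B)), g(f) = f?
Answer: -1148/5 ≈ -229.60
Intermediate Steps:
w(B, l) = (6 + l)/(2*B) (w(B, l) = (l + 6)/(B + B) = (6 + l)/((2*B)) = (6 + l)*(1/(2*B)) = (6 + l)/(2*B))
V(M) = -8/(5*M) (V(M) = (-2 - 6*1/5)/((2*M)) = (-2 - 6/5)*(1/(2*M)) = -8/(5*M))
-47*V(w(-3, -4)) - 4 = -(-376)/(5*((1/2)*(6 - 4)/(-3))) - 4 = -(-376)/(5*((1/2)*(-1/3)*2)) - 4 = -(-376)/(5*(-1/3)) - 4 = -(-376)*(-3)/5 - 4 = -47*24/5 - 4 = -1128/5 - 4 = -1148/5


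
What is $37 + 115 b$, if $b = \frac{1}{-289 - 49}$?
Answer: $\frac{12391}{338} \approx 36.66$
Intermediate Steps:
$b = - \frac{1}{338}$ ($b = \frac{1}{-338} = - \frac{1}{338} \approx -0.0029586$)
$37 + 115 b = 37 + 115 \left(- \frac{1}{338}\right) = 37 - \frac{115}{338} = \frac{12391}{338}$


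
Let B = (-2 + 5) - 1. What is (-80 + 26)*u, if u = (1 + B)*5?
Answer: -810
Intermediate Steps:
B = 2 (B = 3 - 1 = 2)
u = 15 (u = (1 + 2)*5 = 3*5 = 15)
(-80 + 26)*u = (-80 + 26)*15 = -54*15 = -810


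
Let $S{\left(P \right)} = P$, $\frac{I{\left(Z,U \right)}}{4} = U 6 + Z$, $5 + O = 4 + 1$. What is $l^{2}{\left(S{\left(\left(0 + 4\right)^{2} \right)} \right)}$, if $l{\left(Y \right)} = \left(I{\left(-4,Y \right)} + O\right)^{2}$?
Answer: $18339659776$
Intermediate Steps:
$O = 0$ ($O = -5 + \left(4 + 1\right) = -5 + 5 = 0$)
$I{\left(Z,U \right)} = 4 Z + 24 U$ ($I{\left(Z,U \right)} = 4 \left(U 6 + Z\right) = 4 \left(6 U + Z\right) = 4 \left(Z + 6 U\right) = 4 Z + 24 U$)
$l{\left(Y \right)} = \left(-16 + 24 Y\right)^{2}$ ($l{\left(Y \right)} = \left(\left(4 \left(-4\right) + 24 Y\right) + 0\right)^{2} = \left(\left(-16 + 24 Y\right) + 0\right)^{2} = \left(-16 + 24 Y\right)^{2}$)
$l^{2}{\left(S{\left(\left(0 + 4\right)^{2} \right)} \right)} = \left(64 \left(-2 + 3 \left(0 + 4\right)^{2}\right)^{2}\right)^{2} = \left(64 \left(-2 + 3 \cdot 4^{2}\right)^{2}\right)^{2} = \left(64 \left(-2 + 3 \cdot 16\right)^{2}\right)^{2} = \left(64 \left(-2 + 48\right)^{2}\right)^{2} = \left(64 \cdot 46^{2}\right)^{2} = \left(64 \cdot 2116\right)^{2} = 135424^{2} = 18339659776$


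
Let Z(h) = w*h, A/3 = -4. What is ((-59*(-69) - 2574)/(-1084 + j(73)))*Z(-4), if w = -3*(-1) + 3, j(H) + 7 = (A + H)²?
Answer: -17964/1315 ≈ -13.661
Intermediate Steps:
A = -12 (A = 3*(-4) = -12)
j(H) = -7 + (-12 + H)²
w = 6 (w = 3 + 3 = 6)
Z(h) = 6*h
((-59*(-69) - 2574)/(-1084 + j(73)))*Z(-4) = ((-59*(-69) - 2574)/(-1084 + (-7 + (-12 + 73)²)))*(6*(-4)) = ((4071 - 2574)/(-1084 + (-7 + 61²)))*(-24) = (1497/(-1084 + (-7 + 3721)))*(-24) = (1497/(-1084 + 3714))*(-24) = (1497/2630)*(-24) = -17964/1315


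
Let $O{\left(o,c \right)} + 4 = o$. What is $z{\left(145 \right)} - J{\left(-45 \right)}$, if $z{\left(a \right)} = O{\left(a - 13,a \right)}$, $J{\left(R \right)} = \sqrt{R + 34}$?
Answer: $128 - i \sqrt{11} \approx 128.0 - 3.3166 i$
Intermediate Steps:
$O{\left(o,c \right)} = -4 + o$
$J{\left(R \right)} = \sqrt{34 + R}$
$z{\left(a \right)} = -17 + a$ ($z{\left(a \right)} = -4 + \left(a - 13\right) = -4 + \left(-13 + a\right) = -17 + a$)
$z{\left(145 \right)} - J{\left(-45 \right)} = \left(-17 + 145\right) - \sqrt{34 - 45} = 128 - \sqrt{-11} = 128 - i \sqrt{11}$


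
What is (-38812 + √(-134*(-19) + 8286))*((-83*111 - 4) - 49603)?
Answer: 2282921840 - 235280*√677 ≈ 2.2768e+9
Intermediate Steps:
(-38812 + √(-134*(-19) + 8286))*((-83*111 - 4) - 49603) = (-38812 + √(2546 + 8286))*((-9213 - 4) - 49603) = (-38812 + √10832)*(-9217 - 49603) = (-38812 + 4*√677)*(-58820) = 2282921840 - 235280*√677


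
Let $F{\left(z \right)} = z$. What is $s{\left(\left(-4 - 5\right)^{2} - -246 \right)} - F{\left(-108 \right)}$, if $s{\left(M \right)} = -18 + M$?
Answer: $417$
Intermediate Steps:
$s{\left(\left(-4 - 5\right)^{2} - -246 \right)} - F{\left(-108 \right)} = \left(-18 + \left(\left(-4 - 5\right)^{2} - -246\right)\right) - -108 = \left(-18 + \left(\left(-9\right)^{2} + 246\right)\right) + 108 = \left(-18 + \left(81 + 246\right)\right) + 108 = \left(-18 + 327\right) + 108 = 309 + 108 = 417$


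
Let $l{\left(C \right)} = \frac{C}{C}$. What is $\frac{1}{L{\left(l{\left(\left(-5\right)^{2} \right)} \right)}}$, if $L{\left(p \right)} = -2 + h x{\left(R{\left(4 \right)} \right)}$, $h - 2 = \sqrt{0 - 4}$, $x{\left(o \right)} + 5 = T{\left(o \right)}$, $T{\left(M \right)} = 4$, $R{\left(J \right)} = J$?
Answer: $- \frac{1}{5} + \frac{i}{10} \approx -0.2 + 0.1 i$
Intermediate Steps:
$l{\left(C \right)} = 1$
$x{\left(o \right)} = -1$ ($x{\left(o \right)} = -5 + 4 = -1$)
$h = 2 + 2 i$ ($h = 2 + \sqrt{0 - 4} = 2 + \sqrt{-4} = 2 + 2 i \approx 2.0 + 2.0 i$)
$L{\left(p \right)} = -4 - 2 i$ ($L{\left(p \right)} = -2 + \left(2 + 2 i\right) \left(-1\right) = -2 - \left(2 + 2 i\right) = -4 - 2 i$)
$\frac{1}{L{\left(l{\left(\left(-5\right)^{2} \right)} \right)}} = \frac{1}{-4 - 2 i} = \frac{-4 + 2 i}{20}$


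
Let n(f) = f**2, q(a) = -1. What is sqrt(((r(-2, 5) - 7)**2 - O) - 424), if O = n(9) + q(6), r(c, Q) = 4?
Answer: 3*I*sqrt(55) ≈ 22.249*I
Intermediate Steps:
O = 80 (O = 9**2 - 1 = 81 - 1 = 80)
sqrt(((r(-2, 5) - 7)**2 - O) - 424) = sqrt(((4 - 7)**2 - 1*80) - 424) = sqrt(((-3)**2 - 80) - 424) = sqrt((9 - 80) - 424) = sqrt(-71 - 424) = sqrt(-495) = 3*I*sqrt(55)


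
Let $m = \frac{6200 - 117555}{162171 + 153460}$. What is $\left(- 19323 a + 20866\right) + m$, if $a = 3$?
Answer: $- \frac{11710968348}{315631} \approx -37103.0$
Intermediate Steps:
$m = - \frac{111355}{315631} \approx -0.3528$
$\left(- 19323 a + 20866\right) + m = \left(\left(-19323\right) 3 + 20866\right) - \frac{111355}{315631} = \left(-57969 + 20866\right) - \frac{111355}{315631} = -37103 - \frac{111355}{315631} = - \frac{11710968348}{315631}$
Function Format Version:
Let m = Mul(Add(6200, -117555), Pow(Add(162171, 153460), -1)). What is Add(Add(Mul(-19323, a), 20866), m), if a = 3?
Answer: Rational(-11710968348, 315631) ≈ -37103.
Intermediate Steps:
m = Rational(-111355, 315631) (m = Mul(-111355, Pow(315631, -1)) = Mul(-111355, Rational(1, 315631)) = Rational(-111355, 315631) ≈ -0.35280)
Add(Add(Mul(-19323, a), 20866), m) = Add(Add(Mul(-19323, 3), 20866), Rational(-111355, 315631)) = Add(Add(-57969, 20866), Rational(-111355, 315631)) = Add(-37103, Rational(-111355, 315631)) = Rational(-11710968348, 315631)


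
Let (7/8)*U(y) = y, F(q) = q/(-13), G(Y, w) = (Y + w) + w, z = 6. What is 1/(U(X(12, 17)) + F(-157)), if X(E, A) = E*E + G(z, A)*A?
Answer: 91/86795 ≈ 0.0010484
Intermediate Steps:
G(Y, w) = Y + 2*w
F(q) = -q/13 (F(q) = q*(-1/13) = -q/13)
X(E, A) = E² + A*(6 + 2*A) (X(E, A) = E*E + (6 + 2*A)*A = E² + A*(6 + 2*A))
U(y) = 8*y/7
1/(U(X(12, 17)) + F(-157)) = 1/(8*(12² + 2*17*(3 + 17))/7 - 1/13*(-157)) = 1/(8*(144 + 2*17*20)/7 + 157/13) = 1/(8*(144 + 680)/7 + 157/13) = 1/((8/7)*824 + 157/13) = 1/(6592/7 + 157/13) = 1/(86795/91) = 91/86795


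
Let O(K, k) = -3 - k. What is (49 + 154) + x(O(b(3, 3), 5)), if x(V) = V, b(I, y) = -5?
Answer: 195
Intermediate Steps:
(49 + 154) + x(O(b(3, 3), 5)) = (49 + 154) + (-3 - 1*5) = 203 + (-3 - 5) = 203 - 8 = 195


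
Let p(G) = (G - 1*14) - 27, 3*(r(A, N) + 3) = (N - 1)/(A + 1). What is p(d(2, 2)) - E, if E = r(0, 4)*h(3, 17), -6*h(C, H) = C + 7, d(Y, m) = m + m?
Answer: -121/3 ≈ -40.333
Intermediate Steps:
r(A, N) = -3 + (-1 + N)/(3*(1 + A)) (r(A, N) = -3 + ((N - 1)/(A + 1))/3 = -3 + ((-1 + N)/(1 + A))/3 = -3 + (-1 + N)/(3*(1 + A)))
d(Y, m) = 2*m
h(C, H) = -7/6 - C/6 (h(C, H) = -(C + 7)/6 = -(7 + C)/6 = -7/6 - C/6)
E = 10/3 (E = ((-10 + 4 - 9*0)/(3*(1 + 0)))*(-7/6 - 1/6*3) = ((1/3)*(-10 + 4 + 0)/1)*(-7/6 - 1/2) = ((1/3)*1*(-6))*(-5/3) = -2*(-5/3) = 10/3 ≈ 3.3333)
p(G) = -41 + G (p(G) = (G - 14) - 27 = (-14 + G) - 27 = -41 + G)
p(d(2, 2)) - E = (-41 + 2*2) - 1*10/3 = (-41 + 4) - 10/3 = -37 - 10/3 = -121/3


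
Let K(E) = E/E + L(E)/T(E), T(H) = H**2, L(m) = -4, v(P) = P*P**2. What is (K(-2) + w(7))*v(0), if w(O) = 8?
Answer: 0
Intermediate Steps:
v(P) = P**3
K(E) = 1 - 4/E**2 (K(E) = E/E - 4/E**2 = 1 - 4/E**2)
(K(-2) + w(7))*v(0) = ((1 - 4/(-2)**2) + 8)*0**3 = ((1 - 4*1/4) + 8)*0 = ((1 - 1) + 8)*0 = (0 + 8)*0 = 8*0 = 0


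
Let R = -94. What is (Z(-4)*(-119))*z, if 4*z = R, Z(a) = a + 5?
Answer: 5593/2 ≈ 2796.5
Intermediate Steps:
Z(a) = 5 + a
z = -47/2 (z = (1/4)*(-94) = -47/2 ≈ -23.500)
(Z(-4)*(-119))*z = ((5 - 4)*(-119))*(-47/2) = (1*(-119))*(-47/2) = -119*(-47/2) = 5593/2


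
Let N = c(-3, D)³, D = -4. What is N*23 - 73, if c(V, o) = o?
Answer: -1545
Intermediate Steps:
N = -64 (N = (-4)³ = -64)
N*23 - 73 = -64*23 - 73 = -1472 - 73 = -1545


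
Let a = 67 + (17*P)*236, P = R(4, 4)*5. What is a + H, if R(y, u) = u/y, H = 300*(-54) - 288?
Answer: 3639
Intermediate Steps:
H = -16488 (H = -16200 - 288 = -16488)
P = 5 (P = (4/4)*5 = (4*(¼))*5 = 1*5 = 5)
a = 20127 (a = 67 + (17*5)*236 = 67 + 85*236 = 67 + 20060 = 20127)
a + H = 20127 - 16488 = 3639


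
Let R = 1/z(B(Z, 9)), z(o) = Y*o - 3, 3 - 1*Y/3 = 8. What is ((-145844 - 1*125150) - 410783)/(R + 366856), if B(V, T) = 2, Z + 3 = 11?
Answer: -22498641/12106247 ≈ -1.8584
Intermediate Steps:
Y = -15 (Y = 9 - 3*8 = 9 - 24 = -15)
Z = 8 (Z = -3 + 11 = 8)
z(o) = -3 - 15*o (z(o) = -15*o - 3 = -3 - 15*o)
R = -1/33 (R = 1/(-3 - 15*2) = 1/(-3 - 30) = 1/(-33) = -1/33 ≈ -0.030303)
((-145844 - 1*125150) - 410783)/(R + 366856) = ((-145844 - 1*125150) - 410783)/(-1/33 + 366856) = ((-145844 - 125150) - 410783)/(12106247/33) = (-270994 - 410783)*(33/12106247) = -681777*33/12106247 = -22498641/12106247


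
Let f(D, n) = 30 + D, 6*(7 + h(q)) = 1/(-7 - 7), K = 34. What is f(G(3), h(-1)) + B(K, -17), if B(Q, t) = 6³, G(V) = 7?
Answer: 253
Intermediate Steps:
B(Q, t) = 216
h(q) = -589/84 (h(q) = -7 + 1/(6*(-7 - 7)) = -7 + (⅙)/(-14) = -7 + (⅙)*(-1/14) = -7 - 1/84 = -589/84)
f(G(3), h(-1)) + B(K, -17) = (30 + 7) + 216 = 37 + 216 = 253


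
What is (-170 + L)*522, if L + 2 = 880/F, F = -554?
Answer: -25099848/277 ≈ -90613.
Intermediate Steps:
L = -994/277 (L = -2 + 880/(-554) = -2 + 880*(-1/554) = -2 - 440/277 = -994/277 ≈ -3.5884)
(-170 + L)*522 = (-170 - 994/277)*522 = -48084/277*522 = -25099848/277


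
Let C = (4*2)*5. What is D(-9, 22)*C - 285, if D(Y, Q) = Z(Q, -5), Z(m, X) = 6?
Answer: -45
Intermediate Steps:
C = 40 (C = 8*5 = 40)
D(Y, Q) = 6
D(-9, 22)*C - 285 = 6*40 - 285 = 240 - 285 = -45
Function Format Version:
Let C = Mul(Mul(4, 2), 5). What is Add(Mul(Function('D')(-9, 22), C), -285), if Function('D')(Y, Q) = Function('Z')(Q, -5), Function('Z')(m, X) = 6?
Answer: -45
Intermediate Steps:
C = 40 (C = Mul(8, 5) = 40)
Function('D')(Y, Q) = 6
Add(Mul(Function('D')(-9, 22), C), -285) = Add(Mul(6, 40), -285) = Add(240, -285) = -45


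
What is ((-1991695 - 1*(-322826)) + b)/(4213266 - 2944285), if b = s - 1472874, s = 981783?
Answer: -2159960/1268981 ≈ -1.7021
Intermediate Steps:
b = -491091 (b = 981783 - 1472874 = -491091)
((-1991695 - 1*(-322826)) + b)/(4213266 - 2944285) = ((-1991695 - 1*(-322826)) - 491091)/(4213266 - 2944285) = ((-1991695 + 322826) - 491091)/1268981 = (-1668869 - 491091)*(1/1268981) = -2159960*1/1268981 = -2159960/1268981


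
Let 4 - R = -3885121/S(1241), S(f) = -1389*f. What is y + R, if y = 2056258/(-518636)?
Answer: -58336562963/26294067246 ≈ -2.2186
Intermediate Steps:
y = -1028129/259318 (y = 2056258*(-1/518636) = -1028129/259318 ≈ -3.9647)
R = 3009875/1723749 (R = 4 - (-3885121)/((-1389*1241)) = 4 - (-3885121)/(-1723749) = 4 - (-3885121)*(-1)/1723749 = 4 - 1*3885121/1723749 = 4 - 3885121/1723749 = 3009875/1723749 ≈ 1.7461)
y + R = -1028129/259318 + 3009875/1723749 = -58336562963/26294067246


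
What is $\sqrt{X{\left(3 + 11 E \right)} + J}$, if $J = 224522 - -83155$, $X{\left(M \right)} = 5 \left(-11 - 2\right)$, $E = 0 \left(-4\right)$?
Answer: $2 \sqrt{76903} \approx 554.63$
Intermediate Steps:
$E = 0$
$X{\left(M \right)} = -65$ ($X{\left(M \right)} = 5 \left(-13\right) = -65$)
$J = 307677$ ($J = 224522 + 83155 = 307677$)
$\sqrt{X{\left(3 + 11 E \right)} + J} = \sqrt{-65 + 307677} = \sqrt{307612} = 2 \sqrt{76903}$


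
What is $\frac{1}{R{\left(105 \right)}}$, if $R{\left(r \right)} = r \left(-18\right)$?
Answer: $- \frac{1}{1890} \approx -0.0005291$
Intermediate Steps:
$R{\left(r \right)} = - 18 r$
$\frac{1}{R{\left(105 \right)}} = \frac{1}{\left(-18\right) 105} = \frac{1}{-1890} = - \frac{1}{1890}$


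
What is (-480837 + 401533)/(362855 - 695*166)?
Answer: -79304/247485 ≈ -0.32044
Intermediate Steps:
(-480837 + 401533)/(362855 - 695*166) = -79304/(362855 - 115370) = -79304/247485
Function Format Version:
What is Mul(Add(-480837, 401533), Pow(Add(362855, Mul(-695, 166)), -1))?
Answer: Rational(-79304, 247485) ≈ -0.32044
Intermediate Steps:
Mul(Add(-480837, 401533), Pow(Add(362855, Mul(-695, 166)), -1)) = Mul(-79304, Pow(Add(362855, -115370), -1)) = Mul(-79304, Pow(247485, -1)) = Mul(-79304, Rational(1, 247485)) = Rational(-79304, 247485)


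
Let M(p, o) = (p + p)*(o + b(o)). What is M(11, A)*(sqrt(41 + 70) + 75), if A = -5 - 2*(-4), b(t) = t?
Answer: 9900 + 132*sqrt(111) ≈ 11291.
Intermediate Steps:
A = 3 (A = -5 + 8 = 3)
M(p, o) = 4*o*p (M(p, o) = (p + p)*(o + o) = (2*p)*(2*o) = 4*o*p)
M(11, A)*(sqrt(41 + 70) + 75) = (4*3*11)*(sqrt(41 + 70) + 75) = 132*(sqrt(111) + 75) = 132*(75 + sqrt(111)) = 9900 + 132*sqrt(111)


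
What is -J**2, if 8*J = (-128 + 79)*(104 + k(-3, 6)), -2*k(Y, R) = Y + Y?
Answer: -27489049/64 ≈ -4.2952e+5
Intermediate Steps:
k(Y, R) = -Y (k(Y, R) = -(Y + Y)/2 = -Y)
J = -5243/8 (J = ((-128 + 79)*(104 - 1*(-3)))/8 = (-49*(104 + 3))/8 = (-49*107)/8 = (1/8)*(-5243) = -5243/8 ≈ -655.38)
-J**2 = -(-5243/8)**2 = -1*27489049/64 = -27489049/64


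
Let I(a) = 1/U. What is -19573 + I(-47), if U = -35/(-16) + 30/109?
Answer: -84064291/4295 ≈ -19573.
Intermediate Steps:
U = 4295/1744 (U = -35*(-1/16) + 30*(1/109) = 35/16 + 30/109 = 4295/1744 ≈ 2.4627)
I(a) = 1744/4295 (I(a) = 1/(4295/1744) = 1744/4295)
-19573 + I(-47) = -19573 + 1744/4295 = -84064291/4295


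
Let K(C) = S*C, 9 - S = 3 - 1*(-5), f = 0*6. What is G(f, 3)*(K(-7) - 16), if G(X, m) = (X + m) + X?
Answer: -69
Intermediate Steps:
f = 0
S = 1 (S = 9 - (3 - 1*(-5)) = 9 - (3 + 5) = 9 - 1*8 = 9 - 8 = 1)
G(X, m) = m + 2*X
K(C) = C (K(C) = 1*C = C)
G(f, 3)*(K(-7) - 16) = (3 + 2*0)*(-7 - 16) = (3 + 0)*(-23) = 3*(-23) = -69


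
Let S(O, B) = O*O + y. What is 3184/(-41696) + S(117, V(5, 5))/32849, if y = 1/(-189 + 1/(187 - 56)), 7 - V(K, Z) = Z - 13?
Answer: 180340795132/529849015613 ≈ 0.34036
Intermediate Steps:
V(K, Z) = 20 - Z (V(K, Z) = 7 - (Z - 13) = 7 - (-13 + Z) = 7 + (13 - Z) = 20 - Z)
y = -131/24758 (y = 1/(-189 + 1/131) = 1/(-24758/131) = -131/24758 ≈ -0.0052912)
S(O, B) = -131/24758 + O**2 (S(O, B) = O*O - 131/24758 = O**2 - 131/24758 = -131/24758 + O**2)
3184/(-41696) + S(117, V(5, 5))/32849 = 3184/(-41696) + (-131/24758 + 117**2)/32849 = 3184*(-1/41696) + (-131/24758 + 13689)*(1/32849) = -199/2606 + (338912131/24758)*(1/32849) = -199/2606 + 338912131/813275542 = 180340795132/529849015613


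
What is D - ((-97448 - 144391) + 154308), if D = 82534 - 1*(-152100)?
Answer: 322165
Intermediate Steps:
D = 234634 (D = 82534 + 152100 = 234634)
D - ((-97448 - 144391) + 154308) = 234634 - ((-97448 - 144391) + 154308) = 234634 - (-241839 + 154308) = 234634 - 1*(-87531) = 234634 + 87531 = 322165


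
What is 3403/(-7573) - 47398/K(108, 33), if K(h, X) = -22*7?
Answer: 179210496/583121 ≈ 307.33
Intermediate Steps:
K(h, X) = -154
3403/(-7573) - 47398/K(108, 33) = 3403/(-7573) - 47398/(-154) = 3403*(-1/7573) - 47398*(-1/154) = -3403/7573 + 23699/77 = 179210496/583121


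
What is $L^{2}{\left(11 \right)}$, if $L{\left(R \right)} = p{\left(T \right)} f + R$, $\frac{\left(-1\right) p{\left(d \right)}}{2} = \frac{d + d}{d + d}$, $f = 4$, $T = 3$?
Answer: $9$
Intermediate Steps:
$p{\left(d \right)} = -2$ ($p{\left(d \right)} = - 2 \frac{d + d}{d + d} = - 2 \frac{2 d}{2 d} = - 2 \cdot 2 d \frac{1}{2 d} = \left(-2\right) 1 = -2$)
$L{\left(R \right)} = -8 + R$ ($L{\left(R \right)} = \left(-2\right) 4 + R = -8 + R$)
$L^{2}{\left(11 \right)} = \left(-8 + 11\right)^{2} = 3^{2} = 9$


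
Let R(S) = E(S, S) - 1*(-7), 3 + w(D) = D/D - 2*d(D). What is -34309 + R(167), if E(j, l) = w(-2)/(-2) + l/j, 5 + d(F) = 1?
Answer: -34304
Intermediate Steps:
d(F) = -4 (d(F) = -5 + 1 = -4)
w(D) = 6 (w(D) = -3 + (D/D - 2*(-4)) = -3 + (1 + 8) = -3 + 9 = 6)
E(j, l) = -3 + l/j (E(j, l) = 6/(-2) + l/j = 6*(-½) + l/j = -3 + l/j)
R(S) = 5 (R(S) = (-3 + S/S) - 1*(-7) = (-3 + 1) + 7 = -2 + 7 = 5)
-34309 + R(167) = -34309 + 5 = -34304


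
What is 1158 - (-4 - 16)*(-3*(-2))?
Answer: 1278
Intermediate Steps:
1158 - (-4 - 16)*(-3*(-2)) = 1158 - (-20)*6 = 1158 - 1*(-120) = 1158 + 120 = 1278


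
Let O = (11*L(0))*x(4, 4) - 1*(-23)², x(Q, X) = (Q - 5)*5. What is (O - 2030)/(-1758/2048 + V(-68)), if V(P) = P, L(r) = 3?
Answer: 2789376/70511 ≈ 39.559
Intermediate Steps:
x(Q, X) = -25 + 5*Q (x(Q, X) = (-5 + Q)*5 = -25 + 5*Q)
O = -694 (O = (11*3)*(-25 + 5*4) - 1*(-23)² = 33*(-25 + 20) - 1*529 = 33*(-5) - 529 = -165 - 529 = -694)
(O - 2030)/(-1758/2048 + V(-68)) = (-694 - 2030)/(-1758/2048 - 68) = -2724/(-1758*1/2048 - 68) = -2724/(-879/1024 - 68) = -2724/(-70511/1024) = -2724*(-1024/70511) = 2789376/70511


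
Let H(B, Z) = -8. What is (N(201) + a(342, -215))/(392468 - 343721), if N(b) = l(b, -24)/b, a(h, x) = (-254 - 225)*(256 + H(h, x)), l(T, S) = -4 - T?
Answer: -23877397/9798147 ≈ -2.4369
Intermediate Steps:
a(h, x) = -118792 (a(h, x) = (-254 - 225)*(256 - 8) = -479*248 = -118792)
N(b) = (-4 - b)/b
(N(201) + a(342, -215))/(392468 - 343721) = ((-4 - 1*201)/201 - 118792)/(392468 - 343721) = ((-4 - 201)/201 - 118792)/48747 = ((1/201)*(-205) - 118792)*(1/48747) = (-205/201 - 118792)*(1/48747) = -23877397/201*1/48747 = -23877397/9798147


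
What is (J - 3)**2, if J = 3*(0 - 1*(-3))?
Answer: 36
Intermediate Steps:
J = 9 (J = 3*(0 + 3) = 3*3 = 9)
(J - 3)**2 = (9 - 3)**2 = 6**2 = 36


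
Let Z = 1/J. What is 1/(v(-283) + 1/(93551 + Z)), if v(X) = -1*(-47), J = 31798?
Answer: 2974734699/139812562651 ≈ 0.021277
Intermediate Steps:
Z = 1/31798 ≈ 3.1448e-5
v(X) = 47
1/(v(-283) + 1/(93551 + Z)) = 1/(47 + 1/(93551 + 1/31798)) = 1/(47 + 1/(2974734699/31798)) = 1/(47 + 31798/2974734699) = 1/(139812562651/2974734699) = 2974734699/139812562651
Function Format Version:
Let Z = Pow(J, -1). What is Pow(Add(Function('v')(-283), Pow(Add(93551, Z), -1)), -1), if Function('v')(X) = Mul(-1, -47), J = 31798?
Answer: Rational(2974734699, 139812562651) ≈ 0.021277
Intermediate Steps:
Z = Rational(1, 31798) (Z = Pow(31798, -1) = Rational(1, 31798) ≈ 3.1448e-5)
Function('v')(X) = 47
Pow(Add(Function('v')(-283), Pow(Add(93551, Z), -1)), -1) = Pow(Add(47, Pow(Add(93551, Rational(1, 31798)), -1)), -1) = Pow(Add(47, Pow(Rational(2974734699, 31798), -1)), -1) = Pow(Add(47, Rational(31798, 2974734699)), -1) = Pow(Rational(139812562651, 2974734699), -1) = Rational(2974734699, 139812562651)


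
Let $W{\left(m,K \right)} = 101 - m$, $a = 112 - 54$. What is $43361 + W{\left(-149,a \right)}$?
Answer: $43611$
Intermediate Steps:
$a = 58$ ($a = 112 - 54 = 58$)
$43361 + W{\left(-149,a \right)} = 43361 + \left(101 - -149\right) = 43361 + \left(101 + 149\right) = 43361 + 250 = 43611$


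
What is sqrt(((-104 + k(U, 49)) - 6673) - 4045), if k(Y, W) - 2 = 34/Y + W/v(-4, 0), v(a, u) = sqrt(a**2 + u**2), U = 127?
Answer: I*sqrt(697255527)/254 ≈ 103.96*I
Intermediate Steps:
k(Y, W) = 2 + 34/Y + W/4 (k(Y, W) = 2 + (34/Y + W/(sqrt((-4)**2 + 0**2))) = 2 + (34/Y + W/(sqrt(16 + 0))) = 2 + (34/Y + W/(sqrt(16))) = 2 + (34/Y + W/4) = 2 + 34/Y + W/4)
sqrt(((-104 + k(U, 49)) - 6673) - 4045) = sqrt(((-104 + (2 + 34/127 + (1/4)*49)) - 6673) - 4045) = sqrt(((-104 + (2 + 34*(1/127) + 49/4)) - 6673) - 4045) = sqrt(((-104 + (2 + 34/127 + 49/4)) - 6673) - 4045) = sqrt(((-104 + 7375/508) - 6673) - 4045) = sqrt((-45457/508 - 6673) - 4045) = sqrt(-3435341/508 - 4045) = sqrt(-5490201/508) = I*sqrt(697255527)/254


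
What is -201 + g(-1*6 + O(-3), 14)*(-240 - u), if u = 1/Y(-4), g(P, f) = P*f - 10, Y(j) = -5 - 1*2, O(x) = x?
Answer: 226937/7 ≈ 32420.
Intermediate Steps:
Y(j) = -7 (Y(j) = -5 - 2 = -7)
g(P, f) = -10 + P*f
u = -⅐ (u = 1/(-7) = -⅐ ≈ -0.14286)
-201 + g(-1*6 + O(-3), 14)*(-240 - u) = -201 + (-10 + (-1*6 - 3)*14)*(-240 - 1*(-⅐)) = -201 + (-10 + (-6 - 3)*14)*(-240 + ⅐) = -201 + (-10 - 9*14)*(-1679/7) = -201 + (-10 - 126)*(-1679/7) = -201 - 136*(-1679/7) = -201 + 228344/7 = 226937/7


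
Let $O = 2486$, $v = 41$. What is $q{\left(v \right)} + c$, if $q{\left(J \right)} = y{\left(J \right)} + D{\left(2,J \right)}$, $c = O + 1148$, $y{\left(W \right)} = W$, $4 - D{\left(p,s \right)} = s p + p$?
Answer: $3595$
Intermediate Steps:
$D{\left(p,s \right)} = 4 - p - p s$ ($D{\left(p,s \right)} = 4 - \left(s p + p\right) = 4 - \left(p s + p\right) = 4 - \left(p + p s\right) = 4 - p - p s$)
$c = 3634$ ($c = 2486 + 1148 = 3634$)
$q{\left(J \right)} = 2 - J$ ($q{\left(J \right)} = J - \left(-2 + 2 J\right) = 2 - J$)
$q{\left(v \right)} + c = \left(2 - 41\right) + 3634 = -39 + 3634 = 3595$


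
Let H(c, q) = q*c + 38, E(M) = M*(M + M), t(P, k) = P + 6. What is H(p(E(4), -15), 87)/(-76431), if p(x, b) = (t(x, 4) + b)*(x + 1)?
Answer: -66071/76431 ≈ -0.86445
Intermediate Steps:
t(P, k) = 6 + P
E(M) = 2*M**2 (E(M) = M*(2*M) = 2*M**2)
p(x, b) = (1 + x)*(6 + b + x) (p(x, b) = ((6 + x) + b)*(x + 1) = (6 + b + x)*(1 + x) = (1 + x)*(6 + b + x))
H(c, q) = 38 + c*q (H(c, q) = c*q + 38 = 38 + c*q)
H(p(E(4), -15), 87)/(-76431) = (38 + (6 - 15 + 2*4**2 - 30*4**2 + (2*4**2)*(6 + 2*4**2))*87)/(-76431) = (38 + (6 - 15 + 2*16 - 30*16 + (2*16)*(6 + 2*16))*87)*(-1/76431) = (38 + (6 - 15 + 32 - 15*32 + 32*(6 + 32))*87)*(-1/76431) = (38 + (6 - 15 + 32 - 480 + 32*38)*87)*(-1/76431) = (38 + (6 - 15 + 32 - 480 + 1216)*87)*(-1/76431) = (38 + 759*87)*(-1/76431) = (38 + 66033)*(-1/76431) = 66071*(-1/76431) = -66071/76431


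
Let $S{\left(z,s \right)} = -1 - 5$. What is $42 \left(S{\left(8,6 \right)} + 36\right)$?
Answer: $1260$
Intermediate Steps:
$S{\left(z,s \right)} = -6$ ($S{\left(z,s \right)} = -1 - 5 = -6$)
$42 \left(S{\left(8,6 \right)} + 36\right) = 42 \left(-6 + 36\right) = 42 \cdot 30 = 1260$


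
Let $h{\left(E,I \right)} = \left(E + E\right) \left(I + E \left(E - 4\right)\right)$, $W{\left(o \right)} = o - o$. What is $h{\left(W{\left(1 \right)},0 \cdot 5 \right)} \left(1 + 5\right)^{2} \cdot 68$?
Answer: $0$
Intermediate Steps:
$W{\left(o \right)} = 0$
$h{\left(E,I \right)} = 2 E \left(I + E \left(-4 + E\right)\right)$
$h{\left(W{\left(1 \right)},0 \cdot 5 \right)} \left(1 + 5\right)^{2} \cdot 68 = 2 \cdot 0 \left(0 \cdot 5 + 0^{2} - 0\right) \left(1 + 5\right)^{2} \cdot 68 = 2 \cdot 0 \left(0 + 0 + 0\right) 6^{2} \cdot 68 = 2 \cdot 0 \cdot 0 \cdot 36 \cdot 68 = 0 \cdot 36 \cdot 68 = 0 \cdot 68 = 0$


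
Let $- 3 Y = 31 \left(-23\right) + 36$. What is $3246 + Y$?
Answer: $\frac{10415}{3} \approx 3471.7$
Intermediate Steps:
$Y = \frac{677}{3}$ ($Y = - \frac{31 \left(-23\right) + 36}{3} = - \frac{-713 + 36}{3} = \left(- \frac{1}{3}\right) \left(-677\right) = \frac{677}{3} \approx 225.67$)
$3246 + Y = 3246 + \frac{677}{3} = \frac{10415}{3}$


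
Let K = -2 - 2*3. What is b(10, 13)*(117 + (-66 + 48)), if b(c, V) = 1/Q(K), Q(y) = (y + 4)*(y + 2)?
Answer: 33/8 ≈ 4.1250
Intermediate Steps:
K = -8 (K = -2 - 6 = -8)
Q(y) = (2 + y)*(4 + y) (Q(y) = (4 + y)*(2 + y) = (2 + y)*(4 + y))
b(c, V) = 1/24 (b(c, V) = 1/(8 + (-8)² + 6*(-8)) = 1/(8 + 64 - 48) = 1/24)
b(10, 13)*(117 + (-66 + 48)) = (117 + (-66 + 48))/24 = (117 - 18)/24 = (1/24)*99 = 33/8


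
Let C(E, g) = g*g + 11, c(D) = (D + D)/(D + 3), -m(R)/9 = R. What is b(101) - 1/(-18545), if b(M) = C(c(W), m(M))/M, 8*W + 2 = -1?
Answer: 15323585241/1873045 ≈ 8181.1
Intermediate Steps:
m(R) = -9*R
W = -3/8 (W = -¼ + (⅛)*(-1) = -¼ - ⅛ = -3/8 ≈ -0.37500)
c(D) = 2*D/(3 + D) (c(D) = (2*D)/(3 + D) = 2*D/(3 + D))
C(E, g) = 11 + g² (C(E, g) = g² + 11 = 11 + g²)
b(M) = (11 + 81*M²)/M (b(M) = (11 + (-9*M)²)/M = (11 + 81*M²)/M)
b(101) - 1/(-18545) = (11/101 + 81*101) - 1/(-18545) = (11*(1/101) + 8181) - 1*(-1/18545) = (11/101 + 8181) + 1/18545 = 826292/101 + 1/18545 = 15323585241/1873045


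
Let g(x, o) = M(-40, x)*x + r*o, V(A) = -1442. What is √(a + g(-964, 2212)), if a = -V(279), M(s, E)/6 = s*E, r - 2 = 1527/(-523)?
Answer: I*√61005619368698/523 ≈ 14934.0*I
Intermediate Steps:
r = -481/523 (r = 2 + 1527/(-523) = 2 + 1527*(-1/523) = 2 - 1527/523 = -481/523 ≈ -0.91969)
M(s, E) = 6*E*s (M(s, E) = 6*(s*E) = 6*(E*s) = 6*E*s)
a = 1442 (a = -1*(-1442) = 1442)
g(x, o) = -240*x² - 481*o/523 (g(x, o) = (6*x*(-40))*x - 481*o/523 = (-240*x)*x - 481*o/523 = -240*x² - 481*o/523)
√(a + g(-964, 2212)) = √(1442 + (-240*(-964)² - 481/523*2212)) = √(1442 + (-240*929296 - 1063972/523)) = √(1442 + (-223031040 - 1063972/523)) = √(1442 - 116646297892/523) = √(-116645543726/523) = I*√61005619368698/523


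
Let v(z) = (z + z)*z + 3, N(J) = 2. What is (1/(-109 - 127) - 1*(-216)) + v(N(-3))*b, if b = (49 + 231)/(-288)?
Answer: 109015/531 ≈ 205.30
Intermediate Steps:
v(z) = 3 + 2*z**2 (v(z) = (2*z)*z + 3 = 2*z**2 + 3 = 3 + 2*z**2)
b = -35/36 (b = 280*(-1/288) = -35/36 ≈ -0.97222)
(1/(-109 - 127) - 1*(-216)) + v(N(-3))*b = (1/(-109 - 127) - 1*(-216)) + (3 + 2*2**2)*(-35/36) = (1/(-236) + 216) + (3 + 2*4)*(-35/36) = (-1/236 + 216) + (3 + 8)*(-35/36) = 50975/236 + 11*(-35/36) = 50975/236 - 385/36 = 109015/531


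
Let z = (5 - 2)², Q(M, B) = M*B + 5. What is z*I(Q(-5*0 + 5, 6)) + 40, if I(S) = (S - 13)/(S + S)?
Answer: 1499/35 ≈ 42.829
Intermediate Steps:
Q(M, B) = 5 + B*M (Q(M, B) = B*M + 5 = 5 + B*M)
z = 9 (z = 3² = 9)
I(S) = (-13 + S)/(2*S) (I(S) = (-13 + S)/((2*S)) = (-13 + S)*(1/(2*S)) = (-13 + S)/(2*S))
z*I(Q(-5*0 + 5, 6)) + 40 = 9*((-13 + (5 + 6*(-5*0 + 5)))/(2*(5 + 6*(-5*0 + 5)))) + 40 = 9*((-13 + (5 + 6*(0 + 5)))/(2*(5 + 6*(0 + 5)))) + 40 = 9*((-13 + (5 + 6*5))/(2*(5 + 6*5))) + 40 = 9*((-13 + (5 + 30))/(2*(5 + 30))) + 40 = 9*((½)*(-13 + 35)/35) + 40 = 9*((½)*(1/35)*22) + 40 = 9*(11/35) + 40 = 99/35 + 40 = 1499/35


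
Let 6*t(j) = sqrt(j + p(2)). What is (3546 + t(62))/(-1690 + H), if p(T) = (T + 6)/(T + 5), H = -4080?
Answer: -1773/2885 - sqrt(3094)/242340 ≈ -0.61479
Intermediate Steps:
p(T) = (6 + T)/(5 + T)
t(j) = sqrt(8/7 + j)/6 (t(j) = sqrt(j + (6 + 2)/(5 + 2))/6 = sqrt(j + 8/7)/6 = sqrt(8/7 + j)/6)
(3546 + t(62))/(-1690 + H) = (3546 + sqrt(56 + 49*62)/42)/(-1690 - 4080) = (3546 + sqrt(56 + 3038)/42)/(-5770) = (3546 + sqrt(3094)/42)*(-1/5770) = -1773/2885 - sqrt(3094)/242340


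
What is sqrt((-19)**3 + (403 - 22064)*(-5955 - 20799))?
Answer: sqrt(579511535) ≈ 24073.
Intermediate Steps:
sqrt((-19)**3 + (403 - 22064)*(-5955 - 20799)) = sqrt(-6859 - 21661*(-26754)) = sqrt(-6859 + 579518394) = sqrt(579511535)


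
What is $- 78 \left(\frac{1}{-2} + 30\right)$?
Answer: $-2301$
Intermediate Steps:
$- 78 \left(\frac{1}{-2} + 30\right) = - 78 \left(- \frac{1}{2} + 30\right) = \left(-78\right) \frac{59}{2} = -2301$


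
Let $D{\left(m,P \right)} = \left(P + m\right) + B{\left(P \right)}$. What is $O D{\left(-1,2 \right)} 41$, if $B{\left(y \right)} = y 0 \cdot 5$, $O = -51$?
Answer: $-2091$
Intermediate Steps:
$B{\left(y \right)} = 0$ ($B{\left(y \right)} = 0 \cdot 5 = 0$)
$D{\left(m,P \right)} = P + m$ ($D{\left(m,P \right)} = \left(P + m\right) + 0 = P + m$)
$O D{\left(-1,2 \right)} 41 = - 51 \left(2 - 1\right) 41 = \left(-51\right) 1 \cdot 41 = \left(-51\right) 41 = -2091$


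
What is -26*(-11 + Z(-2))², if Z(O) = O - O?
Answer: -3146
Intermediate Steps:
Z(O) = 0
-26*(-11 + Z(-2))² = -26*(-11 + 0)² = -26*(-11)² = -26*121 = -3146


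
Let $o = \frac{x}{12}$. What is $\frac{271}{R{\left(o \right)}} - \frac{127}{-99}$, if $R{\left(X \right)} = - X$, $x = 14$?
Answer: $- \frac{160085}{693} \approx -231.0$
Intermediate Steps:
$o = \frac{7}{6}$ ($o = \frac{14}{12} = 14 \cdot \frac{1}{12} = \frac{7}{6} \approx 1.1667$)
$\frac{271}{R{\left(o \right)}} - \frac{127}{-99} = \frac{271}{\left(-1\right) \frac{7}{6}} - \frac{127}{-99} = \frac{271}{- \frac{7}{6}} - - \frac{127}{99} = 271 \left(- \frac{6}{7}\right) + \frac{127}{99} = - \frac{1626}{7} + \frac{127}{99} = - \frac{160085}{693}$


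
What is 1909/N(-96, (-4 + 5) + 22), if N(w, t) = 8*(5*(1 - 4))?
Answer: -1909/120 ≈ -15.908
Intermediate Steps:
N(w, t) = -120 (N(w, t) = 8*(5*(-3)) = 8*(-15) = -120)
1909/N(-96, (-4 + 5) + 22) = 1909/(-120) = 1909*(-1/120) = -1909/120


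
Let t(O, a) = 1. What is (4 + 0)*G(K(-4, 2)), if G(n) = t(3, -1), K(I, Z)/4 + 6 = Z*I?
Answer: 4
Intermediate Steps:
K(I, Z) = -24 + 4*I*Z (K(I, Z) = -24 + 4*(Z*I) = -24 + 4*(I*Z) = -24 + 4*I*Z)
G(n) = 1
(4 + 0)*G(K(-4, 2)) = (4 + 0)*1 = 4*1 = 4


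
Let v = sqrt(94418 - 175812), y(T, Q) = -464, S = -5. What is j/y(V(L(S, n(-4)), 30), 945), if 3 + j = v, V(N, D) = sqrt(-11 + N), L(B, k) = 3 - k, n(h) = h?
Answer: 3/464 - I*sqrt(81394)/464 ≈ 0.0064655 - 0.61486*I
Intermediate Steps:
v = I*sqrt(81394) (v = sqrt(-81394) = I*sqrt(81394) ≈ 285.3*I)
j = -3 + I*sqrt(81394) ≈ -3.0 + 285.3*I
j/y(V(L(S, n(-4)), 30), 945) = (-3 + I*sqrt(81394))/(-464) = (-3 + I*sqrt(81394))*(-1/464) = 3/464 - I*sqrt(81394)/464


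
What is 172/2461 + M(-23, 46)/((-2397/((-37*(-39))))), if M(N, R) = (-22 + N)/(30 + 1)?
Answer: 57528613/60956509 ≈ 0.94376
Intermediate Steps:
M(N, R) = -22/31 + N/31 (M(N, R) = (-22 + N)/31 = (-22 + N)*(1/31) = -22/31 + N/31)
172/2461 + M(-23, 46)/((-2397/((-37*(-39))))) = 172/2461 + (-22/31 + (1/31)*(-23))/((-2397/((-37*(-39))))) = 172*(1/2461) + (-22/31 - 23/31)/((-2397/1443)) = 172/2461 - 45/(31*((-2397*1/1443))) = 172/2461 - 45/(31*(-799/481)) = 172/2461 - 45/31*(-481/799) = 172/2461 + 21645/24769 = 57528613/60956509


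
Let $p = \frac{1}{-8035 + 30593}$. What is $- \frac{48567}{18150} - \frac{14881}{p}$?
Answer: $- \frac{2030897884089}{6050} \approx -3.3569 \cdot 10^{8}$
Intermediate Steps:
$p = \frac{1}{22558} \approx 4.433 \cdot 10^{-5}$
$- \frac{48567}{18150} - \frac{14881}{p} = - \frac{48567}{18150} - 14881 \frac{1}{\frac{1}{22558}} = \left(-48567\right) \frac{1}{18150} - 335685598 = - \frac{16189}{6050} - 335685598 = - \frac{2030897884089}{6050}$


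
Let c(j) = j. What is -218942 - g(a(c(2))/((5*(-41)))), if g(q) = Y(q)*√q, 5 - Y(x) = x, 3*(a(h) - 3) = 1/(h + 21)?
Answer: -218942 - 283732*I*√183885/200081025 ≈ -2.1894e+5 - 0.6081*I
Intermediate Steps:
a(h) = 3 + 1/(3*(21 + h)) (a(h) = 3 + 1/(3*(h + 21)) = 3 + 1/(3*(21 + h)))
Y(x) = 5 - x
g(q) = √q*(5 - q) (g(q) = (5 - q)*√q = √q*(5 - q))
-218942 - g(a(c(2))/((5*(-41)))) = -218942 - √(((190 + 9*2)/(3*(21 + 2)))/((5*(-41))))*(5 - (190 + 9*2)/(3*(21 + 2))/(5*(-41))) = -218942 - √(((⅓)*(190 + 18)/23)/(-205))*(5 - (⅓)*(190 + 18)/23/(-205)) = -218942 - √(((⅓)*(1/23)*208)*(-1/205))*(5 - (⅓)*(1/23)*208*(-1)/205) = -218942 - √((208/69)*(-1/205))*(5 - 208*(-1)/(69*205)) = -218942 - √(-208/14145)*(5 - 1*(-208/14145)) = -218942 - 4*I*√183885/14145*(5 + 208/14145) = -218942 - 4*I*√183885/14145*70933/14145 = -218942 - 283732*I*√183885/200081025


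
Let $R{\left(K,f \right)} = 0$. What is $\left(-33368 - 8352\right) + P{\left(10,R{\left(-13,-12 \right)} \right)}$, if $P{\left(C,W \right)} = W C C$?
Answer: $-41720$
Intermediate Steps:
$P{\left(C,W \right)} = W C^{2}$ ($P{\left(C,W \right)} = C W C = W C^{2}$)
$\left(-33368 - 8352\right) + P{\left(10,R{\left(-13,-12 \right)} \right)} = \left(-33368 - 8352\right) + 0 \cdot 10^{2} = -41720 + 0 \cdot 100 = -41720 + 0 = -41720$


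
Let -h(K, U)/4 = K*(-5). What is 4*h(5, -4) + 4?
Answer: 404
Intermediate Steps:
h(K, U) = 20*K (h(K, U) = -4*K*(-5) = -(-20)*K = 20*K)
4*h(5, -4) + 4 = 4*(20*5) + 4 = 4*100 + 4 = 400 + 4 = 404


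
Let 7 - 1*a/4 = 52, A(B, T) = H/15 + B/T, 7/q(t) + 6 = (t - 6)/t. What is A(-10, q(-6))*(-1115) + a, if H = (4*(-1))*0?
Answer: -45860/7 ≈ -6551.4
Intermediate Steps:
H = 0 (H = -4*0 = 0)
q(t) = 7/(-6 + (-6 + t)/t) (q(t) = 7/(-6 + (t - 6)/t) = 7/(-6 + (-6 + t)/t))
A(B, T) = B/T (A(B, T) = 0/15 + B/T = 0*(1/15) + B/T = 0 + B/T = B/T)
a = -180 (a = 28 - 4*52 = 28 - 208 = -180)
A(-10, q(-6))*(-1115) + a = -10/((-7*(-6)/(6 + 5*(-6))))*(-1115) - 180 = -10/((-7*(-6)/(6 - 30)))*(-1115) - 180 = -10/((-7*(-6)/(-24)))*(-1115) - 180 = -10/((-7*(-6)*(-1/24)))*(-1115) - 180 = -10/(-7/4)*(-1115) - 180 = -10*(-4/7)*(-1115) - 180 = (40/7)*(-1115) - 180 = -44600/7 - 180 = -45860/7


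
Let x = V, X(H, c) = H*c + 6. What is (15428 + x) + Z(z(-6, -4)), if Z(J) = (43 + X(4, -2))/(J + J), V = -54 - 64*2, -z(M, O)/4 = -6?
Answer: 731849/48 ≈ 15247.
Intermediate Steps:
X(H, c) = 6 + H*c
z(M, O) = 24 (z(M, O) = -4*(-6) = 24)
V = -182 (V = -54 - 128 = -182)
x = -182
Z(J) = 41/(2*J) (Z(J) = (43 + (6 + 4*(-2)))/(J + J) = (43 + (6 - 8))/((2*J)) = (43 - 2)*(1/(2*J)) = 41*(1/(2*J)) = 41/(2*J))
(15428 + x) + Z(z(-6, -4)) = (15428 - 182) + (41/2)/24 = 15246 + (41/2)*(1/24) = 15246 + 41/48 = 731849/48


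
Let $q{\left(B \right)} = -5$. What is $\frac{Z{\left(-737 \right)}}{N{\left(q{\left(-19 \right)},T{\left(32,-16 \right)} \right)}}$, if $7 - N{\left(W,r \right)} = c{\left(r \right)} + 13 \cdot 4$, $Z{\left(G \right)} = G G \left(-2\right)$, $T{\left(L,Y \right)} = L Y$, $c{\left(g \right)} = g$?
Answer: $- \frac{1086338}{467} \approx -2326.2$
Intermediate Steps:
$Z{\left(G \right)} = - 2 G^{2}$ ($Z{\left(G \right)} = G^{2} \left(-2\right) = - 2 G^{2}$)
$N{\left(W,r \right)} = -45 - r$ ($N{\left(W,r \right)} = 7 - \left(r + 13 \cdot 4\right) = 7 - \left(r + 52\right) = 7 - \left(52 + r\right) = -45 - r$)
$\frac{Z{\left(-737 \right)}}{N{\left(q{\left(-19 \right)},T{\left(32,-16 \right)} \right)}} = \frac{\left(-2\right) \left(-737\right)^{2}}{-45 - 32 \left(-16\right)} = \frac{\left(-2\right) 543169}{-45 - -512} = - \frac{1086338}{-45 + 512} = - \frac{1086338}{467}$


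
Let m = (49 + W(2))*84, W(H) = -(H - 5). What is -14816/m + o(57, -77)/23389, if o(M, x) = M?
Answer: -1139087/336063 ≈ -3.3895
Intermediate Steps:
W(H) = 5 - H (W(H) = -(-5 + H) = 5 - H)
m = 4368 (m = (49 + (5 - 1*2))*84 = (49 + (5 - 2))*84 = (49 + 3)*84 = 52*84 = 4368)
-14816/m + o(57, -77)/23389 = -14816/4368 + 57/23389 = -14816*1/4368 + 57*(1/23389) = -926/273 + 3/1231 = -1139087/336063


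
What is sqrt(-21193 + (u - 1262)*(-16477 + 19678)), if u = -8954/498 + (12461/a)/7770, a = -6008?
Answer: I*sqrt(429363491040427512037735)/322884940 ≈ 2029.4*I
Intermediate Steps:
u = -23222125901/1291539760 (u = -8954/498 + (12461/(-6008))/7770 = -8954*1/498 + (12461*(-1/6008))*(1/7770) = -4477/249 - 12461/6008*1/7770 = -4477/249 - 12461/46682160 = -23222125901/1291539760 ≈ -17.980)
sqrt(-21193 + (u - 1262)*(-16477 + 19678)) = sqrt(-21193 + (-23222125901/1291539760 - 1262)*(-16477 + 19678)) = sqrt(-21193 - 1653145303021/1291539760*3201) = sqrt(-21193 - 5291718114970221/1291539760) = sqrt(-5319089717103901/1291539760) = I*sqrt(429363491040427512037735)/322884940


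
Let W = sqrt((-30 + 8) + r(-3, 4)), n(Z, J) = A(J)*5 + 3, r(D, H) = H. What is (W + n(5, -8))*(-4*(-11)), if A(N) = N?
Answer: -1628 + 132*I*sqrt(2) ≈ -1628.0 + 186.68*I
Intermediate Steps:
n(Z, J) = 3 + 5*J (n(Z, J) = J*5 + 3 = 5*J + 3 = 3 + 5*J)
W = 3*I*sqrt(2) (W = sqrt((-30 + 8) + 4) = sqrt(-22 + 4) = sqrt(-18) = 3*I*sqrt(2) ≈ 4.2426*I)
(W + n(5, -8))*(-4*(-11)) = (3*I*sqrt(2) + (3 + 5*(-8)))*(-4*(-11)) = (3*I*sqrt(2) + (3 - 40))*44 = (3*I*sqrt(2) - 37)*44 = (-37 + 3*I*sqrt(2))*44 = -1628 + 132*I*sqrt(2)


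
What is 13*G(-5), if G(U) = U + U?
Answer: -130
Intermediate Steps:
G(U) = 2*U
13*G(-5) = 13*(2*(-5)) = 13*(-10) = -130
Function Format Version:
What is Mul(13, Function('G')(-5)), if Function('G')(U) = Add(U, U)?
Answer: -130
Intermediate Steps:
Function('G')(U) = Mul(2, U)
Mul(13, Function('G')(-5)) = Mul(13, Mul(2, -5)) = Mul(13, -10) = -130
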